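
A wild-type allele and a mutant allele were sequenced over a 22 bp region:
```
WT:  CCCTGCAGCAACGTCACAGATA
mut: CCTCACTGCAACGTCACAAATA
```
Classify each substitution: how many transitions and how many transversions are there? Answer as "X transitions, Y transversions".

Transitions (purine↔purine or pyrimidine↔pyrimidine): 3 C→T, 4 T→C, 5 G→A, 19 G→A.
Transversions (purine↔pyrimidine): 7 A→T.

4 transitions, 1 transversion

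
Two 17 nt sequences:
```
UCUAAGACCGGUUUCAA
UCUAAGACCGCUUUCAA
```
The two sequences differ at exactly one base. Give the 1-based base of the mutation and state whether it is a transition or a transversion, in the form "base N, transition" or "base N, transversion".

Base 11 changes G→C. G is a purine and C is a pyrimidine, so this is a transversion.

base 11, transversion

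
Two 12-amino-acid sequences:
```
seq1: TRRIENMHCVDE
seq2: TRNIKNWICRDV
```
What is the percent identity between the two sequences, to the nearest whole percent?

50%

Mismatches at positions 3, 5, 7, 8, 10, 12 (1-based): 6 of 12.
Identical positions: 6/12 = 50% → 50%.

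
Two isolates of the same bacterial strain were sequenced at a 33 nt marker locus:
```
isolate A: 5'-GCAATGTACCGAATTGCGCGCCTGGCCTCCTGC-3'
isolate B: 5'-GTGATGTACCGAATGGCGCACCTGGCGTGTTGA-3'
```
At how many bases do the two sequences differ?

Comparing position by position, 8 bases differ: 2 (C/T), 3 (A/G), 15 (T/G), 20 (G/A), 27 (C/G), 29 (C/G), 30 (C/T), 33 (C/A).

8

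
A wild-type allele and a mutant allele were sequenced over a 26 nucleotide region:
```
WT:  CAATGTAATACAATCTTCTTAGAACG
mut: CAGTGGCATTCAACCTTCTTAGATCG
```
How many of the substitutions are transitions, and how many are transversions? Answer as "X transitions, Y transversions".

Mismatches (1-based):
site 3: A→G (purine→purine, transition)
site 6: T→G (pyrimidine→purine, transversion)
site 7: A→C (purine→pyrimidine, transversion)
site 10: A→T (purine→pyrimidine, transversion)
site 14: T→C (pyrimidine→pyrimidine, transition)
site 24: A→T (purine→pyrimidine, transversion)

2 transitions, 4 transversions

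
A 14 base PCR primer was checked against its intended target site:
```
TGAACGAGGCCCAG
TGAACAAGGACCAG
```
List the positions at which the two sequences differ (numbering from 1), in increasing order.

6, 10

Differences at position 6 (G→A), position 10 (C→A).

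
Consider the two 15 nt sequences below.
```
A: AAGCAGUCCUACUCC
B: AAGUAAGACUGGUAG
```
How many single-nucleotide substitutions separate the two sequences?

8

Comparing position by position, 8 bases differ: 4 (C/U), 6 (G/A), 7 (U/G), 8 (C/A), 11 (A/G), 12 (C/G), 14 (C/A), 15 (C/G).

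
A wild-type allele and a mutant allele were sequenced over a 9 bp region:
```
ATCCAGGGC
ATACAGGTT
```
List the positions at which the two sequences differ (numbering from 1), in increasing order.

Differences at position 3 (C→A), position 8 (G→T), position 9 (C→T).

3, 8, 9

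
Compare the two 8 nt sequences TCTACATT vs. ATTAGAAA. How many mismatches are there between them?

5

Comparing position by position, 5 bases differ: 1 (T/A), 2 (C/T), 5 (C/G), 7 (T/A), 8 (T/A).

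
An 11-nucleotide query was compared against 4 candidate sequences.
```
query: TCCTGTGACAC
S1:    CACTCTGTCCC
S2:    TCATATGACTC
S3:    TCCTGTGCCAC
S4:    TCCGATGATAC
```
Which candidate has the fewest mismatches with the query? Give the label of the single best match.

Hamming distances to query — S1: 5; S2: 3; S3: 1; S4: 3.
Smallest is S3 with 1 mismatch.

S3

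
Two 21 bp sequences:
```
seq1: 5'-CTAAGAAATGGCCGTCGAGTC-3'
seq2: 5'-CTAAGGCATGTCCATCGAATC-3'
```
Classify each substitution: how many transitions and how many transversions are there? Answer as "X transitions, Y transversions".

3 transitions, 2 transversions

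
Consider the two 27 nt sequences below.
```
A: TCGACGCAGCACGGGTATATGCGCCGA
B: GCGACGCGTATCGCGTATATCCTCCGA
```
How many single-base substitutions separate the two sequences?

8

Comparing position by position, 8 positions differ: 1 (T/G), 8 (A/G), 9 (G/T), 10 (C/A), 11 (A/T), 14 (G/C), 21 (G/C), 23 (G/T).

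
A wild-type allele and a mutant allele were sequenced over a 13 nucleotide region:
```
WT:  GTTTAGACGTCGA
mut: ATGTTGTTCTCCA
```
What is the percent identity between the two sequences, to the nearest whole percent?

7 positions differ (1, 3, 5, 7, 8, 9, 12), so 6 of 13 match: 6/13 = 46.15%.

46%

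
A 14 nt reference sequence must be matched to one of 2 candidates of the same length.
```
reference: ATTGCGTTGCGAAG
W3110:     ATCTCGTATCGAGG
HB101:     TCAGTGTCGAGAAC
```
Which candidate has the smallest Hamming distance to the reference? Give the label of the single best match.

W3110

W3110 differs at 5 positions; HB101 differs at 7 positions. The closest is W3110.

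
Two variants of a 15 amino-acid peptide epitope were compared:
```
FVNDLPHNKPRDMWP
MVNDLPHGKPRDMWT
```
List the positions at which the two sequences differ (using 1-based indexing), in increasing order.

Differences at position 1 (F→M), position 8 (N→G), position 15 (P→T).

1, 8, 15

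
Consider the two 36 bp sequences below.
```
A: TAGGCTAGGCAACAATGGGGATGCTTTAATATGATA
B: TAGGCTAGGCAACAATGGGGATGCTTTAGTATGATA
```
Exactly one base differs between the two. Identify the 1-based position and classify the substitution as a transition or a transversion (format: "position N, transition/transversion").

The sequences differ only at position 29: A→G (purine→purine), a transition.

position 29, transition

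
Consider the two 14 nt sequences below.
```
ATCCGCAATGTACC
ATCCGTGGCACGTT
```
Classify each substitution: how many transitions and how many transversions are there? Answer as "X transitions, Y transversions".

Mismatches (1-based):
position 6: C→T (pyrimidine→pyrimidine, transition)
position 7: A→G (purine→purine, transition)
position 8: A→G (purine→purine, transition)
position 9: T→C (pyrimidine→pyrimidine, transition)
position 10: G→A (purine→purine, transition)
position 11: T→C (pyrimidine→pyrimidine, transition)
position 12: A→G (purine→purine, transition)
position 13: C→T (pyrimidine→pyrimidine, transition)
position 14: C→T (pyrimidine→pyrimidine, transition)

9 transitions, 0 transversions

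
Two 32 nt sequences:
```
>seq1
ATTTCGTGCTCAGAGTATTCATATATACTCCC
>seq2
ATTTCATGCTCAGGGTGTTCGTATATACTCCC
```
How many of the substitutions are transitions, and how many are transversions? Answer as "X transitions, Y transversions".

4 transitions, 0 transversions

Transitions (purine↔purine or pyrimidine↔pyrimidine): 6 G→A, 14 A→G, 17 A→G, 21 A→G.
Transversions (purine↔pyrimidine): none.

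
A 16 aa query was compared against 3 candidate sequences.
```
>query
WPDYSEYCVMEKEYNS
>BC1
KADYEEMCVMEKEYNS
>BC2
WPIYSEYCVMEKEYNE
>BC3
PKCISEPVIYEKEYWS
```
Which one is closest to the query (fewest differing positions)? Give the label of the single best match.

BC2

BC1 differs at 4 positions; BC2 differs at 2 positions; BC3 differs at 9 positions. The closest is BC2.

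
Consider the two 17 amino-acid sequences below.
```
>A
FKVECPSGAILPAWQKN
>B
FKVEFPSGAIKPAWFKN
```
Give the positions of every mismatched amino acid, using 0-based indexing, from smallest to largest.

Differences at position 4 (C→F), position 10 (L→K), position 14 (Q→F).

4, 10, 14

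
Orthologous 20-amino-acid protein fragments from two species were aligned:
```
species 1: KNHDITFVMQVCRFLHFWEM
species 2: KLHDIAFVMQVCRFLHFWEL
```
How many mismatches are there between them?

Comparing position by position, 3 residues differ: 2 (N/L), 6 (T/A), 20 (M/L).

3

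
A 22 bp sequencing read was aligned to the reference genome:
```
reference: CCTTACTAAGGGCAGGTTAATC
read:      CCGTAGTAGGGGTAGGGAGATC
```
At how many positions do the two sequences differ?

Comparing position by position, 7 positions differ: 3 (T/G), 6 (C/G), 9 (A/G), 13 (C/T), 17 (T/G), 18 (T/A), 19 (A/G).

7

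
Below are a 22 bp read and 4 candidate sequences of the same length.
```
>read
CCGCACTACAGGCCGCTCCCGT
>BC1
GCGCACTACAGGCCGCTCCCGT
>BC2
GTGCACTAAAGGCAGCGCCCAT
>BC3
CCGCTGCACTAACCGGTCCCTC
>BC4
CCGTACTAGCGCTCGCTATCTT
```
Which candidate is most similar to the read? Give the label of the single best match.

BC1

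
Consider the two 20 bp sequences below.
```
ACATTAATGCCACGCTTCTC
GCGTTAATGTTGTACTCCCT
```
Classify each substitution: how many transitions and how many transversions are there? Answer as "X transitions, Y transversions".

Mismatches (1-based):
site 1: A→G (purine→purine, transition)
site 3: A→G (purine→purine, transition)
site 10: C→T (pyrimidine→pyrimidine, transition)
site 11: C→T (pyrimidine→pyrimidine, transition)
site 12: A→G (purine→purine, transition)
site 13: C→T (pyrimidine→pyrimidine, transition)
site 14: G→A (purine→purine, transition)
site 17: T→C (pyrimidine→pyrimidine, transition)
site 19: T→C (pyrimidine→pyrimidine, transition)
site 20: C→T (pyrimidine→pyrimidine, transition)

10 transitions, 0 transversions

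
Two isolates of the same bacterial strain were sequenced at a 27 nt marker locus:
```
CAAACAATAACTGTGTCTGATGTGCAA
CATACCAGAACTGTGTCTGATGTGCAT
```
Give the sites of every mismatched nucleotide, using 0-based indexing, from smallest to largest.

2, 5, 7, 26

Differences at site 2 (A→T), site 5 (A→C), site 7 (T→G), site 26 (A→T).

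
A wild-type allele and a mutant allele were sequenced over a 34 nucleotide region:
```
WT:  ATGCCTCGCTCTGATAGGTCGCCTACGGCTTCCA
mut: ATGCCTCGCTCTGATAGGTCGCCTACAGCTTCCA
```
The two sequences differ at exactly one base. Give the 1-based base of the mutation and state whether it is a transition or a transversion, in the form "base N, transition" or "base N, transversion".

Base 27 changes G→A. G is a purine and A is a purine, so this is a transition.

base 27, transition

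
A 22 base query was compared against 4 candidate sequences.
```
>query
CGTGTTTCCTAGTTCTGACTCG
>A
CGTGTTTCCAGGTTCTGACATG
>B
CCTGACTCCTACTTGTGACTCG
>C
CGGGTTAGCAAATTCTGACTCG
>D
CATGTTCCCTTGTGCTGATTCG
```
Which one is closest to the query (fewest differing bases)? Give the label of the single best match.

A

A differs at 4 bases; B differs at 5 bases; C differs at 5 bases; D differs at 5 bases. The closest is A.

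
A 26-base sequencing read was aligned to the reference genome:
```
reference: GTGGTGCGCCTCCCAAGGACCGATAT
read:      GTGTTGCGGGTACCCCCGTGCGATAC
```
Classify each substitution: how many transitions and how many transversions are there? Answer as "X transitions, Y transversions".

Mismatches (1-based):
position 4: G→T (purine→pyrimidine, transversion)
position 9: C→G (pyrimidine→purine, transversion)
position 10: C→G (pyrimidine→purine, transversion)
position 12: C→A (pyrimidine→purine, transversion)
position 15: A→C (purine→pyrimidine, transversion)
position 16: A→C (purine→pyrimidine, transversion)
position 17: G→C (purine→pyrimidine, transversion)
position 19: A→T (purine→pyrimidine, transversion)
position 20: C→G (pyrimidine→purine, transversion)
position 26: T→C (pyrimidine→pyrimidine, transition)

1 transition, 9 transversions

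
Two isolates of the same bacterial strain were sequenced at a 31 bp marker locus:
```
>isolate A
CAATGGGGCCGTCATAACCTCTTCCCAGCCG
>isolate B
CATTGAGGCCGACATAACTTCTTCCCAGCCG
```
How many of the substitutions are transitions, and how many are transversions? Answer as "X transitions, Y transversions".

2 transitions, 2 transversions

Mismatches (1-based):
base 3: A→T (purine→pyrimidine, transversion)
base 6: G→A (purine→purine, transition)
base 12: T→A (pyrimidine→purine, transversion)
base 19: C→T (pyrimidine→pyrimidine, transition)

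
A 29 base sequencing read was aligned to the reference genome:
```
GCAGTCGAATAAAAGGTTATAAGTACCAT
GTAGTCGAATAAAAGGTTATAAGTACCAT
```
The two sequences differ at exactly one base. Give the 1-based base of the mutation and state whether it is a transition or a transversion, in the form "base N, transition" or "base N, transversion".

The sequences differ only at base 2: C→T (pyrimidine→pyrimidine), a transition.

base 2, transition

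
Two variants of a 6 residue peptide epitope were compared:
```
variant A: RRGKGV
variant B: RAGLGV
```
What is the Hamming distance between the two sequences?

2

Comparing position by position, 2 residues differ: 2 (R/A), 4 (K/L).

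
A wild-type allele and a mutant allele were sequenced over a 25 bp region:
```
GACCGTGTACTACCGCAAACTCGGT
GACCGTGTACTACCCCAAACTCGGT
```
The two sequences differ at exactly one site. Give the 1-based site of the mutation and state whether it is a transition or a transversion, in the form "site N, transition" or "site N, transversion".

site 15, transversion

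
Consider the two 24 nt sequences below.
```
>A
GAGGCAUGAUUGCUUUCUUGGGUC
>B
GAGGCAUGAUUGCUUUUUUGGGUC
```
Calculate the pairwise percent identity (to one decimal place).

95.8%

Mismatch at position 17 (1-based): 1 of 24.
Identical positions: 23/24 = 95.83% → 95.8%.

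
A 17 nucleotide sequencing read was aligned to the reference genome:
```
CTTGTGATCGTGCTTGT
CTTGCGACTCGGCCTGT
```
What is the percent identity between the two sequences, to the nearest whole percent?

6 positions differ (5, 8, 9, 10, 11, 14), so 11 of 17 match: 11/17 = 64.71%.

65%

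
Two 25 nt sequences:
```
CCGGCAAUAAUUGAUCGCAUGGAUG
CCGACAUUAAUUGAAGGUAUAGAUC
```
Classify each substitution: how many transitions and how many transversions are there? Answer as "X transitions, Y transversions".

3 transitions, 4 transversions

Mismatches (1-based):
site 4: G→A (purine→purine, transition)
site 7: A→U (purine→pyrimidine, transversion)
site 15: U→A (pyrimidine→purine, transversion)
site 16: C→G (pyrimidine→purine, transversion)
site 18: C→U (pyrimidine→pyrimidine, transition)
site 21: G→A (purine→purine, transition)
site 25: G→C (purine→pyrimidine, transversion)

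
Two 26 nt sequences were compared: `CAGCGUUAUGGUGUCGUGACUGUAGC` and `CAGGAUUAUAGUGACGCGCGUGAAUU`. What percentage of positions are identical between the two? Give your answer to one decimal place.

61.5%

Mismatches at positions 4, 5, 10, 14, 17, 19, 20, 23, 25, 26 (1-based): 10 of 26.
Identical positions: 16/26 = 61.54% → 61.5%.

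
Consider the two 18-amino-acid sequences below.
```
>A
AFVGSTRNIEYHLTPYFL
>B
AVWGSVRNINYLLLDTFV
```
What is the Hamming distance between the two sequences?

Comparing position by position, 9 residues differ: 2 (F/V), 3 (V/W), 6 (T/V), 10 (E/N), 12 (H/L), 14 (T/L), 15 (P/D), 16 (Y/T), 18 (L/V).

9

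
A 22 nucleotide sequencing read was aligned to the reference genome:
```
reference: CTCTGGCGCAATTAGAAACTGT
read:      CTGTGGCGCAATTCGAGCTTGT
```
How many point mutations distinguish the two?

Comparing position by position, 5 positions differ: 3 (C/G), 14 (A/C), 17 (A/G), 18 (A/C), 19 (C/T).

5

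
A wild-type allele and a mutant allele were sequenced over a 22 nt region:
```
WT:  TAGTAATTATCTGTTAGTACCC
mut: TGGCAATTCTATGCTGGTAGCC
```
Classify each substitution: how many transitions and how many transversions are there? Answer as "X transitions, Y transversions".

4 transitions, 3 transversions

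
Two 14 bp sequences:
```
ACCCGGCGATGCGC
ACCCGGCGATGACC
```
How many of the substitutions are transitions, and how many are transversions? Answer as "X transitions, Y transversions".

0 transitions, 2 transversions

Transitions (purine↔purine or pyrimidine↔pyrimidine): none.
Transversions (purine↔pyrimidine): 12 C→A, 13 G→C.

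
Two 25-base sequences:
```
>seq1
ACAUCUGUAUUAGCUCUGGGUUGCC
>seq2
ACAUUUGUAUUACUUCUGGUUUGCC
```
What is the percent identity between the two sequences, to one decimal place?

84.0%

4 positions differ (5, 13, 14, 20), so 21 of 25 match: 21/25 = 84%.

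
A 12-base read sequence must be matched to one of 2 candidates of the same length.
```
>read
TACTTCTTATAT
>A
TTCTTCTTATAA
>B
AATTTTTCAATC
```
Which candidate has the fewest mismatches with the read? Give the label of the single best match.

A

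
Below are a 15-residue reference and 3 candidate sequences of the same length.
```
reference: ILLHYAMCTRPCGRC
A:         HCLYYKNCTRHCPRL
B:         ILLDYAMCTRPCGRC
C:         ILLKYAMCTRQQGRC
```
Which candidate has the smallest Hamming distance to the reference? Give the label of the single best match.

A differs at 8 residues; B differs at 1 residue; C differs at 3 residues. The closest is B.

B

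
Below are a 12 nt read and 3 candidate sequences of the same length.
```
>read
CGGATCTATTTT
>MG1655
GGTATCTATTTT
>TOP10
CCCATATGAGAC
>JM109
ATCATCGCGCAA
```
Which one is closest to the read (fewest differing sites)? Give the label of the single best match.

Hamming distances to read — MG1655: 2; TOP10: 8; JM109: 9.
Smallest is MG1655 with 2 mismatches.

MG1655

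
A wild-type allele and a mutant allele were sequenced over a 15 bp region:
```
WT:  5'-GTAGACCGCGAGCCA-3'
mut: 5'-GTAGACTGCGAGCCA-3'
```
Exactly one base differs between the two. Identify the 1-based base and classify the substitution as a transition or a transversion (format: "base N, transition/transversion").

Base 7 changes C→T. C is a pyrimidine and T is a pyrimidine, so this is a transition.

base 7, transition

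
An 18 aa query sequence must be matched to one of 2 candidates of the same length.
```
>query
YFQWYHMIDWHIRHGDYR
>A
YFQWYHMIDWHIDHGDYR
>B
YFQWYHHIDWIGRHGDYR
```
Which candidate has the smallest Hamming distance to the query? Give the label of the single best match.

A

Hamming distances to query — A: 1; B: 3.
Smallest is A with 1 mismatch.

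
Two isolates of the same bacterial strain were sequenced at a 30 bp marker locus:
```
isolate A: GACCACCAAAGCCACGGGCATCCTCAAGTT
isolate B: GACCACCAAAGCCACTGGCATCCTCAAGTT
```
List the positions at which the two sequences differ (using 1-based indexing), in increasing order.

Differences at position 16 (G→T).

16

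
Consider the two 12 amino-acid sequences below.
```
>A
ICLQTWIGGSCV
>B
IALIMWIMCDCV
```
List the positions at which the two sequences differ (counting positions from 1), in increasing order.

2, 4, 5, 8, 9, 10

Differences at position 2 (C→A), position 4 (Q→I), position 5 (T→M), position 8 (G→M), position 9 (G→C), position 10 (S→D).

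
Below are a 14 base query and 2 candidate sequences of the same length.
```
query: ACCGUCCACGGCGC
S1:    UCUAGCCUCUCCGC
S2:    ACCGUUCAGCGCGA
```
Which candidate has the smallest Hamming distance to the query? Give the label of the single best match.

Hamming distances to query — S1: 7; S2: 4.
Smallest is S2 with 4 mismatches.

S2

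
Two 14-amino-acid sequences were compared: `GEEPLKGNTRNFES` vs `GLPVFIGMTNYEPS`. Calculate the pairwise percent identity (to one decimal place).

28.6%

10 positions differ (2, 3, 4, 5, 6, 8, 10, 11, 12, 13), so 4 of 14 match: 4/14 = 28.57%.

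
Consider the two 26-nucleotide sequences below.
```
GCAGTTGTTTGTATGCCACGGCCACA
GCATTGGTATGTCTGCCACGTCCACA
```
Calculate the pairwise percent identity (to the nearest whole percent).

81%

Mismatches at positions 4, 6, 9, 13, 21 (1-based): 5 of 26.
Identical positions: 21/26 = 80.77% → 81%.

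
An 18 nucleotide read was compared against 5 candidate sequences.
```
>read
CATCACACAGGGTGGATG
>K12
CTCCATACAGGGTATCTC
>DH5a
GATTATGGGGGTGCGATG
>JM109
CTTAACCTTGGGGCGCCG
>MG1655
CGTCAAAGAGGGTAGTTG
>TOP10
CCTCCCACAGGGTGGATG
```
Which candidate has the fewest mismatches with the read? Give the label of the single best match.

K12 differs at 7 positions; DH5a differs at 9 positions; JM109 differs at 9 positions; MG1655 differs at 5 positions; TOP10 differs at 2 positions. The closest is TOP10.

TOP10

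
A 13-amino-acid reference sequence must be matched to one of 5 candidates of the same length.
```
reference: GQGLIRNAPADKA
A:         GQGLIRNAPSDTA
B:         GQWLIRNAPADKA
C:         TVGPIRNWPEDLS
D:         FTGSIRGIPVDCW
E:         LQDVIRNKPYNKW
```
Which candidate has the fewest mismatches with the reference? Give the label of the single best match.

B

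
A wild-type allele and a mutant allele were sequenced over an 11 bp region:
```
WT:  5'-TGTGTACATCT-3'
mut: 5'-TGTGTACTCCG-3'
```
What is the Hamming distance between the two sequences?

3

Mismatches (1-based): site 8: A→T; site 9: T→C; site 11: T→G.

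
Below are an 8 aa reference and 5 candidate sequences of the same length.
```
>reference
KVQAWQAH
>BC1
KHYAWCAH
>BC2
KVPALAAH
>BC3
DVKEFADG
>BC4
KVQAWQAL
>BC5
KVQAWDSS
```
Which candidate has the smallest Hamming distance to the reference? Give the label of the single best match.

BC4

Hamming distances to reference — BC1: 3; BC2: 3; BC3: 7; BC4: 1; BC5: 3.
Smallest is BC4 with 1 mismatch.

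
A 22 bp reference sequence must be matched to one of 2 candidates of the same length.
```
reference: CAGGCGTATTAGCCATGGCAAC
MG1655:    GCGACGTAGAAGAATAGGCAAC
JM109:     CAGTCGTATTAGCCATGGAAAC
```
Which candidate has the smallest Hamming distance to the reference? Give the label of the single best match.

Hamming distances to reference — MG1655: 9; JM109: 2.
Smallest is JM109 with 2 mismatches.

JM109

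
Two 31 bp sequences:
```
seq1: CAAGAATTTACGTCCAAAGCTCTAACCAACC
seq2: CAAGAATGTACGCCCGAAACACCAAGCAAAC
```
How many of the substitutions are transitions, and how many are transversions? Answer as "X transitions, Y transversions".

Transitions (purine↔purine or pyrimidine↔pyrimidine): 13 T→C, 16 A→G, 19 G→A, 23 T→C.
Transversions (purine↔pyrimidine): 8 T→G, 21 T→A, 26 C→G, 30 C→A.

4 transitions, 4 transversions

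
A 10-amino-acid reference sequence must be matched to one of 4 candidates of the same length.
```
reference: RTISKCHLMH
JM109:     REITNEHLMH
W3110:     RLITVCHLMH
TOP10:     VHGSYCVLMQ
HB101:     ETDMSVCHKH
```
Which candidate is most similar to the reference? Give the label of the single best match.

Hamming distances to reference — JM109: 4; W3110: 3; TOP10: 6; HB101: 8.
Smallest is W3110 with 3 mismatches.

W3110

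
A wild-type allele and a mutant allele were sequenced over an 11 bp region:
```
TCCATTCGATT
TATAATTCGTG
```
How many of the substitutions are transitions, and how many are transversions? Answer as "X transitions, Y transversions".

Transitions (purine↔purine or pyrimidine↔pyrimidine): 3 C→T, 7 C→T, 9 A→G.
Transversions (purine↔pyrimidine): 2 C→A, 5 T→A, 8 G→C, 11 T→G.

3 transitions, 4 transversions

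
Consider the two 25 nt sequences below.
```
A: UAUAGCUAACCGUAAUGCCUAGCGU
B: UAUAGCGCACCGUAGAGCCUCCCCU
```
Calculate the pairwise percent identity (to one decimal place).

72.0%

7 positions differ (7, 8, 15, 16, 21, 22, 24), so 18 of 25 match: 18/25 = 72%.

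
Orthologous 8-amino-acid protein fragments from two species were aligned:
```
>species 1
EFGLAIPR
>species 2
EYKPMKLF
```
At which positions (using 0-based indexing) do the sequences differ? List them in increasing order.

1, 2, 3, 4, 5, 6, 7

Differences at position 1 (F→Y), position 2 (G→K), position 3 (L→P), position 4 (A→M), position 5 (I→K), position 6 (P→L), position 7 (R→F).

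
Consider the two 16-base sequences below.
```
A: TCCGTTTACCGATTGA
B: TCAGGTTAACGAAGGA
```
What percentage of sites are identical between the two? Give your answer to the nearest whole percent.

69%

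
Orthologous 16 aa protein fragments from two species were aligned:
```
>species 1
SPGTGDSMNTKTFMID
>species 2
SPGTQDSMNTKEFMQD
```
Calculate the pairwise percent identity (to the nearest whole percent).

Mismatches at positions 5, 12, 15 (1-based): 3 of 16.
Identical positions: 13/16 = 81.25% → 81%.

81%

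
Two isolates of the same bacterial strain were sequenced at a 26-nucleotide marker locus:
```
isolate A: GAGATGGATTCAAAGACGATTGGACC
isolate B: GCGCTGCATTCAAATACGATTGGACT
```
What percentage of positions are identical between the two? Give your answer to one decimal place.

Mismatches at positions 2, 4, 7, 15, 26 (1-based): 5 of 26.
Identical positions: 21/26 = 80.77% → 80.8%.

80.8%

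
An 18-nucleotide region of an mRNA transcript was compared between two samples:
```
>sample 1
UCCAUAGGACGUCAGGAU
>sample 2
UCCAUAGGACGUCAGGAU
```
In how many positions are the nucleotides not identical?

The two sequences are identical at every position.

0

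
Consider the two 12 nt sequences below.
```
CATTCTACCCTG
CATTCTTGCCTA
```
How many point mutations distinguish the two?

Comparing position by position, 3 positions differ: 7 (A/T), 8 (C/G), 12 (G/A).

3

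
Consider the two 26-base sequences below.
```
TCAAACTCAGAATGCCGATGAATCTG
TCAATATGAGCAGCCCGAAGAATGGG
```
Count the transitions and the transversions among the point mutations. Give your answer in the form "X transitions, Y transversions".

0 transitions, 9 transversions

Mismatches (1-based):
site 5: A→T (purine→pyrimidine, transversion)
site 6: C→A (pyrimidine→purine, transversion)
site 8: C→G (pyrimidine→purine, transversion)
site 11: A→C (purine→pyrimidine, transversion)
site 13: T→G (pyrimidine→purine, transversion)
site 14: G→C (purine→pyrimidine, transversion)
site 19: T→A (pyrimidine→purine, transversion)
site 24: C→G (pyrimidine→purine, transversion)
site 25: T→G (pyrimidine→purine, transversion)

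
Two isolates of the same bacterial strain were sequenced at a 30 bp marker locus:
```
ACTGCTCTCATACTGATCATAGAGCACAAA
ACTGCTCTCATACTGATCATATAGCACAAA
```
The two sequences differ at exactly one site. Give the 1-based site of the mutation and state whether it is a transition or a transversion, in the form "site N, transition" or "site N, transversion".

The sequences differ only at site 22: G→T (purine→pyrimidine), a transversion.

site 22, transversion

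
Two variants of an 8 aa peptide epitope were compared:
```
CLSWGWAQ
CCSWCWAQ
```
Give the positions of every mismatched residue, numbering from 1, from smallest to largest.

Differences at position 2 (L→C), position 5 (G→C).

2, 5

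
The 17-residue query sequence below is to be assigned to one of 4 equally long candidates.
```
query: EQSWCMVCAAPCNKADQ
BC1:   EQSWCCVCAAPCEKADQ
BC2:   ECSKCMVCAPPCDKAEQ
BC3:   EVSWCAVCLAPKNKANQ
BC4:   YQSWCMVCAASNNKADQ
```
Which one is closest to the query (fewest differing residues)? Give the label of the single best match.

Hamming distances to query — BC1: 2; BC2: 5; BC3: 5; BC4: 3.
Smallest is BC1 with 2 mismatches.

BC1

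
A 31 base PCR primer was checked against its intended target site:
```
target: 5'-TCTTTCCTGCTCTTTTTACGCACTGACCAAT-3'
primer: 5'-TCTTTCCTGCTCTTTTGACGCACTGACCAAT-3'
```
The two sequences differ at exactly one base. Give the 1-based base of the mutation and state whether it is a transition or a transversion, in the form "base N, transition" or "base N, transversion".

base 17, transversion

The sequences differ only at base 17: T→G (pyrimidine→purine), a transversion.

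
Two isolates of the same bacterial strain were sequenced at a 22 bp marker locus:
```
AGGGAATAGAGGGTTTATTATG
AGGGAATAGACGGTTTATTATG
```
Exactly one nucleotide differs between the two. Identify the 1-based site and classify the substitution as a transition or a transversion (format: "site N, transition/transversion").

The sequences differ only at site 11: G→C (purine→pyrimidine), a transversion.

site 11, transversion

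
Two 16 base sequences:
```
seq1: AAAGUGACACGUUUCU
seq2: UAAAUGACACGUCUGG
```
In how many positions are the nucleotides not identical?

The sequences differ at positions 1, 4, 13, 15, 16 (1-based) — 5 in total.

5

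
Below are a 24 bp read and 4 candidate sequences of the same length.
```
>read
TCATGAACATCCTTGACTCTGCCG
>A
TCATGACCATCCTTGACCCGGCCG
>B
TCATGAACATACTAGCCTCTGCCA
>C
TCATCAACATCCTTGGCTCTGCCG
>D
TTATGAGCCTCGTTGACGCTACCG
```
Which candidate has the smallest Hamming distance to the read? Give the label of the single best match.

Hamming distances to read — A: 3; B: 4; C: 2; D: 6.
Smallest is C with 2 mismatches.

C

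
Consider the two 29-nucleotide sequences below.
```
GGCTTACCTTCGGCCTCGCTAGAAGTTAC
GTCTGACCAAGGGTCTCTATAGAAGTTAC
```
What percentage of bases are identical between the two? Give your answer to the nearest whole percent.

72%

Mismatches at positions 2, 5, 9, 10, 11, 14, 18, 19 (1-based): 8 of 29.
Identical positions: 21/29 = 72.41% → 72%.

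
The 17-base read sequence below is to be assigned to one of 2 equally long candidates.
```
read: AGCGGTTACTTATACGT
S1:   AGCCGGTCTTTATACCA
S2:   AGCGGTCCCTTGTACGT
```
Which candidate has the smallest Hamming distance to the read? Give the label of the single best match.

S2

S1 differs at 6 bases; S2 differs at 3 bases. The closest is S2.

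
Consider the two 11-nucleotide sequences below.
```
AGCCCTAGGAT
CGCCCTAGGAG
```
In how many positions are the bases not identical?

Comparing position by position, 2 positions differ: 1 (A/C), 11 (T/G).

2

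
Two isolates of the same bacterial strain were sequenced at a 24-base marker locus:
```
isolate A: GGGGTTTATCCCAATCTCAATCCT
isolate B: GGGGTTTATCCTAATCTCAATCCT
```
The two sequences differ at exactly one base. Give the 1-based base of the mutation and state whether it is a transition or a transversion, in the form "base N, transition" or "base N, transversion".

Base 12 changes C→T. C is a pyrimidine and T is a pyrimidine, so this is a transition.

base 12, transition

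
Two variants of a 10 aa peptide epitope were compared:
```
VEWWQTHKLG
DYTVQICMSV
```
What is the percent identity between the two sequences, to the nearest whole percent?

10%

9 positions differ (1, 2, 3, 4, 6, 7, 8, 9, 10), so 1 of 10 match: 1/10 = 10%.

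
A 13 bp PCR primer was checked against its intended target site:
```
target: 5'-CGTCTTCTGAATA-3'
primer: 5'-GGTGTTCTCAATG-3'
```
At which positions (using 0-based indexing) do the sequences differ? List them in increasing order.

0, 3, 8, 12

Scanning 0-based: 0: C/G; 3: C/G; 8: G/C; 12: A/G.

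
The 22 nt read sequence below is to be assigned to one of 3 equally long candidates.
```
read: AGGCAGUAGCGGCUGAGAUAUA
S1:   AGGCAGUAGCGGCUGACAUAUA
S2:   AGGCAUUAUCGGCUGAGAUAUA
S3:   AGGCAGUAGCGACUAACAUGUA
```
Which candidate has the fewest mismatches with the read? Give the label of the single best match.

S1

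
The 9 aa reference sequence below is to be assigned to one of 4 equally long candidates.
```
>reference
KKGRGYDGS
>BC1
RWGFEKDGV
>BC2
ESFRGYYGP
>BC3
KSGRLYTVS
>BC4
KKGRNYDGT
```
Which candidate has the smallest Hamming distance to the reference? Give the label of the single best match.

BC1 differs at 6 residues; BC2 differs at 5 residues; BC3 differs at 4 residues; BC4 differs at 2 residues. The closest is BC4.

BC4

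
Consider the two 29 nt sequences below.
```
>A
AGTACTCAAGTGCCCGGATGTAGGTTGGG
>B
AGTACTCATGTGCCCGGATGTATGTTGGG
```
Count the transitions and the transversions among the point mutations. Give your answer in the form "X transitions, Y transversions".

Mismatches (1-based):
base 9: A→T (purine→pyrimidine, transversion)
base 23: G→T (purine→pyrimidine, transversion)

0 transitions, 2 transversions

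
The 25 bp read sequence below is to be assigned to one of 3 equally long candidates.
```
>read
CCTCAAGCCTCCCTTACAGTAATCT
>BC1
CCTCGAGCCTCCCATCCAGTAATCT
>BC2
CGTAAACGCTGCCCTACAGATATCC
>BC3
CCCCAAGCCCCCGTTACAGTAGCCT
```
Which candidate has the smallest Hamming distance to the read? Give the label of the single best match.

BC1

Hamming distances to read — BC1: 3; BC2: 9; BC3: 5.
Smallest is BC1 with 3 mismatches.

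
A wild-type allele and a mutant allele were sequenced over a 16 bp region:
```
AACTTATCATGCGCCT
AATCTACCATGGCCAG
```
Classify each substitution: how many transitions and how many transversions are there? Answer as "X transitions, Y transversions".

Mismatches (1-based):
position 3: C→T (pyrimidine→pyrimidine, transition)
position 4: T→C (pyrimidine→pyrimidine, transition)
position 7: T→C (pyrimidine→pyrimidine, transition)
position 12: C→G (pyrimidine→purine, transversion)
position 13: G→C (purine→pyrimidine, transversion)
position 15: C→A (pyrimidine→purine, transversion)
position 16: T→G (pyrimidine→purine, transversion)

3 transitions, 4 transversions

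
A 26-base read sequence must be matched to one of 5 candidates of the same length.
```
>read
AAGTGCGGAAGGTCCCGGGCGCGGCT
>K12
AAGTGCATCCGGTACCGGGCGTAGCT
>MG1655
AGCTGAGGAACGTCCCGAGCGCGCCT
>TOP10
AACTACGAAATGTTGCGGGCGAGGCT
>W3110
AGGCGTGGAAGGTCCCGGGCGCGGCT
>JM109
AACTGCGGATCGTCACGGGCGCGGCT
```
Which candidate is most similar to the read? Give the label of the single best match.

K12 differs at 7 positions; MG1655 differs at 6 positions; TOP10 differs at 7 positions; W3110 differs at 3 positions; JM109 differs at 4 positions. The closest is W3110.

W3110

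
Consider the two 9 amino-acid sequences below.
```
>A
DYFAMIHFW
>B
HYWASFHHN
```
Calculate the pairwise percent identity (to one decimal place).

33.3%

Mismatches at positions 1, 3, 5, 6, 8, 9 (1-based): 6 of 9.
Identical positions: 3/9 = 33.33% → 33.3%.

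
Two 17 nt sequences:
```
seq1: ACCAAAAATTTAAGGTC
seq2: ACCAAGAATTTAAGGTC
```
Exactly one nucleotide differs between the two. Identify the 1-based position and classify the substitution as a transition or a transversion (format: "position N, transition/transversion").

position 6, transition

The sequences differ only at position 6: A→G (purine→purine), a transition.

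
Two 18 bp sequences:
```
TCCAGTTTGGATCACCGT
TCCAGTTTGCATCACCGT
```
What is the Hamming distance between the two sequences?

1

Mismatches (1-based): base 10: G→C.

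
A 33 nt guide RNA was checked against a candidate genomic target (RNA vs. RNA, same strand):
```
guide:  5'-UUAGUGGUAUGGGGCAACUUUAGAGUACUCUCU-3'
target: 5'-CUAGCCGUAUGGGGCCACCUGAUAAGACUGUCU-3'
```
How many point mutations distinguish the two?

10

Comparing position by position, 10 bases differ: 1 (U/C), 5 (U/C), 6 (G/C), 16 (A/C), 19 (U/C), 21 (U/G), 23 (G/U), 25 (G/A), 26 (U/G), 30 (C/G).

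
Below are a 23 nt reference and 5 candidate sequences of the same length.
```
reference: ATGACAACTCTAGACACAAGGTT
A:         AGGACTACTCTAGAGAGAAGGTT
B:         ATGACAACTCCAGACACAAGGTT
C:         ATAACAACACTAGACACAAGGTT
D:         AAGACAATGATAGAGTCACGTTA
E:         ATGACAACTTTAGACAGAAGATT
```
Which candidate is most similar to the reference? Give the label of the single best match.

B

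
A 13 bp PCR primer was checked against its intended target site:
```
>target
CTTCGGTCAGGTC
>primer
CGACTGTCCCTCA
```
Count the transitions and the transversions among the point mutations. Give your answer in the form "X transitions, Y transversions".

Mismatches (1-based):
position 2: T→G (pyrimidine→purine, transversion)
position 3: T→A (pyrimidine→purine, transversion)
position 5: G→T (purine→pyrimidine, transversion)
position 9: A→C (purine→pyrimidine, transversion)
position 10: G→C (purine→pyrimidine, transversion)
position 11: G→T (purine→pyrimidine, transversion)
position 12: T→C (pyrimidine→pyrimidine, transition)
position 13: C→A (pyrimidine→purine, transversion)

1 transition, 7 transversions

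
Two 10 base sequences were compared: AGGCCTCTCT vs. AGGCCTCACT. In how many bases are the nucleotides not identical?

1

The sequences differ at bases 8 (1-based) — 1 in total.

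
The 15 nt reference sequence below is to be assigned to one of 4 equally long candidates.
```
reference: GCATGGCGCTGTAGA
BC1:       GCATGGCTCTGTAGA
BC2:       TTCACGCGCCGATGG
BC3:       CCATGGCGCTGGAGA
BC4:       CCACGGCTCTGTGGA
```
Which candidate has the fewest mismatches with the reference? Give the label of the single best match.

BC1

BC1 differs at 1 position; BC2 differs at 9 positions; BC3 differs at 2 positions; BC4 differs at 4 positions. The closest is BC1.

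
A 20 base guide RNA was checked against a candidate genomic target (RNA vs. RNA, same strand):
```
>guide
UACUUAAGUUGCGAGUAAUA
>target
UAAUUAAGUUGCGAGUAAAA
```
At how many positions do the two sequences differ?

Comparing position by position, 2 positions differ: 3 (C/A), 19 (U/A).

2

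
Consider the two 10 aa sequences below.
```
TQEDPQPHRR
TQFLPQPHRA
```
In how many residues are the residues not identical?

Comparing position by position, 3 residues differ: 3 (E/F), 4 (D/L), 10 (R/A).

3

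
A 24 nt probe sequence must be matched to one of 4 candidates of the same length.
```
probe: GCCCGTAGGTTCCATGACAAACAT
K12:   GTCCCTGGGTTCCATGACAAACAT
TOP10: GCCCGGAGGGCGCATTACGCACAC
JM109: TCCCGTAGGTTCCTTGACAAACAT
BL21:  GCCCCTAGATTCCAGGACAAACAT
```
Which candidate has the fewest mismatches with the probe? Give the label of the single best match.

JM109

K12 differs at 3 bases; TOP10 differs at 8 bases; JM109 differs at 2 bases; BL21 differs at 3 bases. The closest is JM109.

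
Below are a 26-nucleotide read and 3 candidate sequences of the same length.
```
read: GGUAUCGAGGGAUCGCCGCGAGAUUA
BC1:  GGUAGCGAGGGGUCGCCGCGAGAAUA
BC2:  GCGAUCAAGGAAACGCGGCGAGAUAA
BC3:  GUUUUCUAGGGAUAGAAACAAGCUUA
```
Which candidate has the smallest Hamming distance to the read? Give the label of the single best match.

BC1

Hamming distances to read — BC1: 3; BC2: 7; BC3: 9.
Smallest is BC1 with 3 mismatches.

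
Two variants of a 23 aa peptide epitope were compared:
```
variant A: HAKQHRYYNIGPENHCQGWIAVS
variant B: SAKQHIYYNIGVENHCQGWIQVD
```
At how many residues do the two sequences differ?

5

Mismatches (1-based): residue 1: H→S; residue 6: R→I; residue 12: P→V; residue 21: A→Q; residue 23: S→D.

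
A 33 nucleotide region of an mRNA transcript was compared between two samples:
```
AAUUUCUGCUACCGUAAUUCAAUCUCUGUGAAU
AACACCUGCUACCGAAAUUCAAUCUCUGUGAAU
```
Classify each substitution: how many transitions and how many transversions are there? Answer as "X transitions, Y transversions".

2 transitions, 2 transversions

Transitions (purine↔purine or pyrimidine↔pyrimidine): 3 U→C, 5 U→C.
Transversions (purine↔pyrimidine): 4 U→A, 15 U→A.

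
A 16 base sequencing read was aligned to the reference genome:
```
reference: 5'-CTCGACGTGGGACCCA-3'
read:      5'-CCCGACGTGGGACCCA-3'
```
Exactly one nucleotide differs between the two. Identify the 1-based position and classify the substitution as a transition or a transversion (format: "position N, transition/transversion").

position 2, transition

Position 2 changes T→C. T is a pyrimidine and C is a pyrimidine, so this is a transition.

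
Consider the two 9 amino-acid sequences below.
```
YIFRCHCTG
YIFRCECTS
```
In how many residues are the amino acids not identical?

Comparing position by position, 2 residues differ: 6 (H/E), 9 (G/S).

2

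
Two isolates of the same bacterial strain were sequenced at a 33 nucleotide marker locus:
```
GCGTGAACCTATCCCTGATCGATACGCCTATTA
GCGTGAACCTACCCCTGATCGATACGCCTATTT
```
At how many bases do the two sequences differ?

2

Mismatches (1-based): base 12: T→C; base 33: A→T.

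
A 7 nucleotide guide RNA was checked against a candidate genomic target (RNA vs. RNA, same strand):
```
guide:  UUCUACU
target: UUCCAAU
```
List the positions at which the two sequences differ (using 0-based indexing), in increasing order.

Differences at position 3 (U→C), position 5 (C→A).

3, 5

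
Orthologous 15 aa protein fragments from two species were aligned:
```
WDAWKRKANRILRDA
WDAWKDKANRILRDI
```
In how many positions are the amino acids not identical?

2

Comparing position by position, 2 positions differ: 6 (R/D), 15 (A/I).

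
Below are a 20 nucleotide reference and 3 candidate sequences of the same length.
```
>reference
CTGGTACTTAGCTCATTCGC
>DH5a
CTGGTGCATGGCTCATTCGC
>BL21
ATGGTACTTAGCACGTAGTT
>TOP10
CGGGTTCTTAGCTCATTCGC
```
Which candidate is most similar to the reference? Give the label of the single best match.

DH5a differs at 3 positions; BL21 differs at 7 positions; TOP10 differs at 2 positions. The closest is TOP10.

TOP10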